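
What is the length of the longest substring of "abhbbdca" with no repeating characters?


Input: "abhbbdca"
Sliding window (track last position of each char):
  Position 0 ('a'): window [0,0] length 1 -- new best
  Position 1 ('b'): window [0,1] length 2 -- new best
  Position 2 ('h'): window [0,2] length 3 -- new best
  Position 3 ('b'): repeat (last at 1), move window start to 2
  Position 3 ('b'): window [2,3] length 2
  Position 4 ('b'): repeat (last at 3), move window start to 4
  Position 4 ('b'): window [4,4] length 1
  Position 5 ('d'): window [4,5] length 2
  Position 6 ('c'): window [4,6] length 3
  Position 7 ('a'): window [4,7] length 4 -- new best
Longest substring with no repeats: "bdca" with length 4

4


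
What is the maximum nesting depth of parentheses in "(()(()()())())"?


Input: "(()(()()())())"
Tracking depth:
  Position 0 '(': depth becomes 1
  Position 1 '(': depth becomes 2
  Position 2 ')': depth becomes 1
  Position 3 '(': depth becomes 2
  Position 4 '(': depth becomes 3
  Position 5 ')': depth becomes 2
  Position 6 '(': depth becomes 3
  Position 7 ')': depth becomes 2
  Position 8 '(': depth becomes 3
  Position 9 ')': depth becomes 2
  Position 10 ')': depth becomes 1
  Position 11 '(': depth becomes 2
  Position 12 ')': depth becomes 1
  Position 13 ')': depth becomes 0
Maximum depth reached: 3

3


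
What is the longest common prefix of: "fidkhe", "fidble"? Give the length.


Words: fidkhe, fidble
  Position 0: all 'f' => match
  Position 1: all 'i' => match
  Position 2: all 'd' => match
  Position 3: ('k', 'b') => mismatch, stop
LCP = "fid" (length 3)

3


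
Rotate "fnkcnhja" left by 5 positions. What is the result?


Input: "fnkcnhja", rotate left by 5
First 5 characters: "fnkcn"
Remaining characters: "hja"
Concatenate remaining + first: "hja" + "fnkcn" = "hjafnkcn"

hjafnkcn


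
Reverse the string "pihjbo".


Input: pihjbo
Reading characters right to left:
  Position 5: 'o'
  Position 4: 'b'
  Position 3: 'j'
  Position 2: 'h'
  Position 1: 'i'
  Position 0: 'p'
Reversed: objhip

objhip


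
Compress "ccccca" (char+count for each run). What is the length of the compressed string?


Input: ccccca
Runs:
  'c' x 5 => "c5"
  'a' x 1 => "a1"
Compressed: "c5a1"
Compressed length: 4

4


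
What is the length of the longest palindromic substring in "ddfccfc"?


Input: "ddfccfc"
Checking substrings for palindromes:
  [2:6] "fccf" (len 4) => palindrome
  [4:7] "cfc" (len 3) => palindrome
  [0:2] "dd" (len 2) => palindrome
  [3:5] "cc" (len 2) => palindrome
Longest palindromic substring: "fccf" with length 4

4


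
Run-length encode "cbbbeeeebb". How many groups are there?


Input: cbbbeeeebb
Scanning for consecutive runs:
  Group 1: 'c' x 1 (positions 0-0)
  Group 2: 'b' x 3 (positions 1-3)
  Group 3: 'e' x 4 (positions 4-7)
  Group 4: 'b' x 2 (positions 8-9)
Total groups: 4

4


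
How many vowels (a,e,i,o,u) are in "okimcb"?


Input: okimcb
Checking each character:
  'o' at position 0: vowel (running total: 1)
  'k' at position 1: consonant
  'i' at position 2: vowel (running total: 2)
  'm' at position 3: consonant
  'c' at position 4: consonant
  'b' at position 5: consonant
Total vowels: 2

2


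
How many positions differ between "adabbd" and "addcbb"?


Comparing "adabbd" and "addcbb" position by position:
  Position 0: 'a' vs 'a' => same
  Position 1: 'd' vs 'd' => same
  Position 2: 'a' vs 'd' => DIFFER
  Position 3: 'b' vs 'c' => DIFFER
  Position 4: 'b' vs 'b' => same
  Position 5: 'd' vs 'b' => DIFFER
Positions that differ: 3

3


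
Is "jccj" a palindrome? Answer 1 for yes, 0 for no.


Input: jccj
Reversed: jccj
  Compare pos 0 ('j') with pos 3 ('j'): match
  Compare pos 1 ('c') with pos 2 ('c'): match
Result: palindrome

1


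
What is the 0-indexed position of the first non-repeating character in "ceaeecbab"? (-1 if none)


Input: ceaeecbab
Character frequencies:
  'a': 2
  'b': 2
  'c': 2
  'e': 3
Scanning left to right for freq == 1:
  Position 0 ('c'): freq=2, skip
  Position 1 ('e'): freq=3, skip
  Position 2 ('a'): freq=2, skip
  Position 3 ('e'): freq=3, skip
  Position 4 ('e'): freq=3, skip
  Position 5 ('c'): freq=2, skip
  Position 6 ('b'): freq=2, skip
  Position 7 ('a'): freq=2, skip
  Position 8 ('b'): freq=2, skip
  No unique character found => answer = -1

-1


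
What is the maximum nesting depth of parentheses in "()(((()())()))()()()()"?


Input: "()(((()())()))()()()()"
Tracking depth:
  Position 0 '(': depth becomes 1
  Position 1 ')': depth becomes 0
  Position 2 '(': depth becomes 1
  Position 3 '(': depth becomes 2
  Position 4 '(': depth becomes 3
  Position 5 '(': depth becomes 4
  Position 6 ')': depth becomes 3
  Position 7 '(': depth becomes 4
  Position 8 ')': depth becomes 3
  Position 9 ')': depth becomes 2
  Position 10 '(': depth becomes 3
  Position 11 ')': depth becomes 2
  Position 12 ')': depth becomes 1
  Position 13 ')': depth becomes 0
  Position 14 '(': depth becomes 1
  Position 15 ')': depth becomes 0
  Position 16 '(': depth becomes 1
  Position 17 ')': depth becomes 0
  Position 18 '(': depth becomes 1
  Position 19 ')': depth becomes 0
  Position 20 '(': depth becomes 1
  Position 21 ')': depth becomes 0
Maximum depth reached: 4

4


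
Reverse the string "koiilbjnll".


Input: koiilbjnll
Reading characters right to left:
  Position 9: 'l'
  Position 8: 'l'
  Position 7: 'n'
  Position 6: 'j'
  Position 5: 'b'
  Position 4: 'l'
  Position 3: 'i'
  Position 2: 'i'
  Position 1: 'o'
  Position 0: 'k'
Reversed: llnjbliiok

llnjbliiok


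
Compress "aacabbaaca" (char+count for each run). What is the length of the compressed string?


Input: aacabbaaca
Runs:
  'a' x 2 => "a2"
  'c' x 1 => "c1"
  'a' x 1 => "a1"
  'b' x 2 => "b2"
  'a' x 2 => "a2"
  'c' x 1 => "c1"
  'a' x 1 => "a1"
Compressed: "a2c1a1b2a2c1a1"
Compressed length: 14

14


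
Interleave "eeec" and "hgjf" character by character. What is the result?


Interleaving "eeec" and "hgjf":
  Position 0: 'e' from first, 'h' from second => "eh"
  Position 1: 'e' from first, 'g' from second => "eg"
  Position 2: 'e' from first, 'j' from second => "ej"
  Position 3: 'c' from first, 'f' from second => "cf"
Result: ehegejcf

ehegejcf


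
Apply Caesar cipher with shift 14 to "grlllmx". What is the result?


Caesar cipher: shift "grlllmx" by 14
  'g' (pos 6) + 14 = pos 20 = 'u'
  'r' (pos 17) + 14 = pos 5 = 'f'
  'l' (pos 11) + 14 = pos 25 = 'z'
  'l' (pos 11) + 14 = pos 25 = 'z'
  'l' (pos 11) + 14 = pos 25 = 'z'
  'm' (pos 12) + 14 = pos 0 = 'a'
  'x' (pos 23) + 14 = pos 11 = 'l'
Result: ufzzzal

ufzzzal


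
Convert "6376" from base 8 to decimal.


Input: "6376" in base 8
Positional expansion:
  Digit '6' (value 6) x 8^3 = 3072
  Digit '3' (value 3) x 8^2 = 192
  Digit '7' (value 7) x 8^1 = 56
  Digit '6' (value 6) x 8^0 = 6
Sum = 3326

3326


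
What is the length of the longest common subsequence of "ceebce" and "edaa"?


LCS of "ceebce" and "edaa"
DP table:
           e    d    a    a
      0    0    0    0    0
  c   0    0    0    0    0
  e   0    1    1    1    1
  e   0    1    1    1    1
  b   0    1    1    1    1
  c   0    1    1    1    1
  e   0    1    1    1    1
LCS length = dp[6][4] = 1

1


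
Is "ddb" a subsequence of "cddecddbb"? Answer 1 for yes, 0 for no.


Check if "ddb" is a subsequence of "cddecddbb"
Greedy scan:
  Position 0 ('c'): no match needed
  Position 1 ('d'): matches sub[0] = 'd'
  Position 2 ('d'): matches sub[1] = 'd'
  Position 3 ('e'): no match needed
  Position 4 ('c'): no match needed
  Position 5 ('d'): no match needed
  Position 6 ('d'): no match needed
  Position 7 ('b'): matches sub[2] = 'b'
  Position 8 ('b'): no match needed
All 3 characters matched => is a subsequence

1


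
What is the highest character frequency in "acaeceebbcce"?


Input: acaeceebbcce
Character counts:
  'a': 2
  'b': 2
  'c': 4
  'e': 4
Maximum frequency: 4

4


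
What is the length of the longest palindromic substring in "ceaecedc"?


Input: "ceaecedc"
Checking substrings for palindromes:
  [0:5] "ceaec" (len 5) => palindrome
  [1:4] "eae" (len 3) => palindrome
  [3:6] "ece" (len 3) => palindrome
Longest palindromic substring: "ceaec" with length 5

5


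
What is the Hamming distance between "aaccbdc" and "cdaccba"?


Comparing "aaccbdc" and "cdaccba" position by position:
  Position 0: 'a' vs 'c' => differ
  Position 1: 'a' vs 'd' => differ
  Position 2: 'c' vs 'a' => differ
  Position 3: 'c' vs 'c' => same
  Position 4: 'b' vs 'c' => differ
  Position 5: 'd' vs 'b' => differ
  Position 6: 'c' vs 'a' => differ
Total differences (Hamming distance): 6

6


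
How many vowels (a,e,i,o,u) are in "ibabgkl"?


Input: ibabgkl
Checking each character:
  'i' at position 0: vowel (running total: 1)
  'b' at position 1: consonant
  'a' at position 2: vowel (running total: 2)
  'b' at position 3: consonant
  'g' at position 4: consonant
  'k' at position 5: consonant
  'l' at position 6: consonant
Total vowels: 2

2


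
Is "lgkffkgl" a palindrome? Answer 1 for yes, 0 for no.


Input: lgkffkgl
Reversed: lgkffkgl
  Compare pos 0 ('l') with pos 7 ('l'): match
  Compare pos 1 ('g') with pos 6 ('g'): match
  Compare pos 2 ('k') with pos 5 ('k'): match
  Compare pos 3 ('f') with pos 4 ('f'): match
Result: palindrome

1


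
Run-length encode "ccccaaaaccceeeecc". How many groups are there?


Input: ccccaaaaccceeeecc
Scanning for consecutive runs:
  Group 1: 'c' x 4 (positions 0-3)
  Group 2: 'a' x 4 (positions 4-7)
  Group 3: 'c' x 3 (positions 8-10)
  Group 4: 'e' x 4 (positions 11-14)
  Group 5: 'c' x 2 (positions 15-16)
Total groups: 5

5


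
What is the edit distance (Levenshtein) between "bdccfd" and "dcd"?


Computing edit distance: "bdccfd" -> "dcd"
DP table:
           d    c    d
      0    1    2    3
  b   1    1    2    3
  d   2    1    2    2
  c   3    2    1    2
  c   4    3    2    2
  f   5    4    3    3
  d   6    5    4    3
Edit distance = dp[6][3] = 3

3


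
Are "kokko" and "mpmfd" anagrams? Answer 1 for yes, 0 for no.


Strings: "kokko", "mpmfd"
Sorted first:  kkkoo
Sorted second: dfmmp
Differ at position 0: 'k' vs 'd' => not anagrams

0


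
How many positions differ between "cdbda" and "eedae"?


Comparing "cdbda" and "eedae" position by position:
  Position 0: 'c' vs 'e' => DIFFER
  Position 1: 'd' vs 'e' => DIFFER
  Position 2: 'b' vs 'd' => DIFFER
  Position 3: 'd' vs 'a' => DIFFER
  Position 4: 'a' vs 'e' => DIFFER
Positions that differ: 5

5


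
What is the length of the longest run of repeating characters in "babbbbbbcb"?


Input: "babbbbbbcb"
Scanning for longest run:
  Position 1 ('a'): new char, reset run to 1
  Position 2 ('b'): new char, reset run to 1
  Position 3 ('b'): continues run of 'b', length=2
  Position 4 ('b'): continues run of 'b', length=3
  Position 5 ('b'): continues run of 'b', length=4
  Position 6 ('b'): continues run of 'b', length=5
  Position 7 ('b'): continues run of 'b', length=6
  Position 8 ('c'): new char, reset run to 1
  Position 9 ('b'): new char, reset run to 1
Longest run: 'b' with length 6

6


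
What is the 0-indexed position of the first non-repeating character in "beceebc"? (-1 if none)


Input: beceebc
Character frequencies:
  'b': 2
  'c': 2
  'e': 3
Scanning left to right for freq == 1:
  Position 0 ('b'): freq=2, skip
  Position 1 ('e'): freq=3, skip
  Position 2 ('c'): freq=2, skip
  Position 3 ('e'): freq=3, skip
  Position 4 ('e'): freq=3, skip
  Position 5 ('b'): freq=2, skip
  Position 6 ('c'): freq=2, skip
  No unique character found => answer = -1

-1


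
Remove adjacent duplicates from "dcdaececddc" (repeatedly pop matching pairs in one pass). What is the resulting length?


Input: dcdaececddc
Stack-based adjacent duplicate removal:
  Read 'd': push. Stack: d
  Read 'c': push. Stack: dc
  Read 'd': push. Stack: dcd
  Read 'a': push. Stack: dcda
  Read 'e': push. Stack: dcdae
  Read 'c': push. Stack: dcdaec
  Read 'e': push. Stack: dcdaece
  Read 'c': push. Stack: dcdaecec
  Read 'd': push. Stack: dcdaececd
  Read 'd': matches stack top 'd' => pop. Stack: dcdaecec
  Read 'c': matches stack top 'c' => pop. Stack: dcdaece
Final stack: "dcdaece" (length 7)

7


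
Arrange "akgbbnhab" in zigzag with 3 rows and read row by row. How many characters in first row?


Zigzag "akgbbnhab" into 3 rows:
Placing characters:
  'a' => row 0
  'k' => row 1
  'g' => row 2
  'b' => row 1
  'b' => row 0
  'n' => row 1
  'h' => row 2
  'a' => row 1
  'b' => row 0
Rows:
  Row 0: "abb"
  Row 1: "kbna"
  Row 2: "gh"
First row length: 3

3


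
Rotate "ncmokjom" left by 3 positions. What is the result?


Input: "ncmokjom", rotate left by 3
First 3 characters: "ncm"
Remaining characters: "okjom"
Concatenate remaining + first: "okjom" + "ncm" = "okjomncm"

okjomncm


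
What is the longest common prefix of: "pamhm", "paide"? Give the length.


Words: pamhm, paide
  Position 0: all 'p' => match
  Position 1: all 'a' => match
  Position 2: ('m', 'i') => mismatch, stop
LCP = "pa" (length 2)

2


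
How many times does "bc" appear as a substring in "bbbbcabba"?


Searching for "bc" in "bbbbcabba"
Scanning each position:
  Position 0: "bb" => no
  Position 1: "bb" => no
  Position 2: "bb" => no
  Position 3: "bc" => MATCH
  Position 4: "ca" => no
  Position 5: "ab" => no
  Position 6: "bb" => no
  Position 7: "ba" => no
Total occurrences: 1

1


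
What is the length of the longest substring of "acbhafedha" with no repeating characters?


Input: "acbhafedha"
Sliding window (track last position of each char):
  Position 0 ('a'): window [0,0] length 1 -- new best
  Position 1 ('c'): window [0,1] length 2 -- new best
  Position 2 ('b'): window [0,2] length 3 -- new best
  Position 3 ('h'): window [0,3] length 4 -- new best
  Position 4 ('a'): repeat (last at 0), move window start to 1
  Position 4 ('a'): window [1,4] length 4
  Position 5 ('f'): window [1,5] length 5 -- new best
  Position 6 ('e'): window [1,6] length 6 -- new best
  Position 7 ('d'): window [1,7] length 7 -- new best
  Position 8 ('h'): repeat (last at 3), move window start to 4
  Position 8 ('h'): window [4,8] length 5
  Position 9 ('a'): repeat (last at 4), move window start to 5
  Position 9 ('a'): window [5,9] length 5
Longest substring with no repeats: "cbhafed" with length 7

7


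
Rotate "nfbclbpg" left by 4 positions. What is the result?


Input: "nfbclbpg", rotate left by 4
First 4 characters: "nfbc"
Remaining characters: "lbpg"
Concatenate remaining + first: "lbpg" + "nfbc" = "lbpgnfbc"

lbpgnfbc


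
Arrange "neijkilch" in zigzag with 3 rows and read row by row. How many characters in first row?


Zigzag "neijkilch" into 3 rows:
Placing characters:
  'n' => row 0
  'e' => row 1
  'i' => row 2
  'j' => row 1
  'k' => row 0
  'i' => row 1
  'l' => row 2
  'c' => row 1
  'h' => row 0
Rows:
  Row 0: "nkh"
  Row 1: "ejic"
  Row 2: "il"
First row length: 3

3


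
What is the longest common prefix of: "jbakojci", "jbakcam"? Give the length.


Words: jbakojci, jbakcam
  Position 0: all 'j' => match
  Position 1: all 'b' => match
  Position 2: all 'a' => match
  Position 3: all 'k' => match
  Position 4: ('o', 'c') => mismatch, stop
LCP = "jbak" (length 4)

4


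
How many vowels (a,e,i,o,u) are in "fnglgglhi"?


Input: fnglgglhi
Checking each character:
  'f' at position 0: consonant
  'n' at position 1: consonant
  'g' at position 2: consonant
  'l' at position 3: consonant
  'g' at position 4: consonant
  'g' at position 5: consonant
  'l' at position 6: consonant
  'h' at position 7: consonant
  'i' at position 8: vowel (running total: 1)
Total vowels: 1

1


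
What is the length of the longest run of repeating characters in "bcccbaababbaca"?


Input: "bcccbaababbaca"
Scanning for longest run:
  Position 1 ('c'): new char, reset run to 1
  Position 2 ('c'): continues run of 'c', length=2
  Position 3 ('c'): continues run of 'c', length=3
  Position 4 ('b'): new char, reset run to 1
  Position 5 ('a'): new char, reset run to 1
  Position 6 ('a'): continues run of 'a', length=2
  Position 7 ('b'): new char, reset run to 1
  Position 8 ('a'): new char, reset run to 1
  Position 9 ('b'): new char, reset run to 1
  Position 10 ('b'): continues run of 'b', length=2
  Position 11 ('a'): new char, reset run to 1
  Position 12 ('c'): new char, reset run to 1
  Position 13 ('a'): new char, reset run to 1
Longest run: 'c' with length 3

3


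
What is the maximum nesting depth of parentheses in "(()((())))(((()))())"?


Input: "(()((())))(((()))())"
Tracking depth:
  Position 0 '(': depth becomes 1
  Position 1 '(': depth becomes 2
  Position 2 ')': depth becomes 1
  Position 3 '(': depth becomes 2
  Position 4 '(': depth becomes 3
  Position 5 '(': depth becomes 4
  Position 6 ')': depth becomes 3
  Position 7 ')': depth becomes 2
  Position 8 ')': depth becomes 1
  Position 9 ')': depth becomes 0
  Position 10 '(': depth becomes 1
  Position 11 '(': depth becomes 2
  Position 12 '(': depth becomes 3
  Position 13 '(': depth becomes 4
  Position 14 ')': depth becomes 3
  Position 15 ')': depth becomes 2
  Position 16 ')': depth becomes 1
  Position 17 '(': depth becomes 2
  Position 18 ')': depth becomes 1
  Position 19 ')': depth becomes 0
Maximum depth reached: 4

4


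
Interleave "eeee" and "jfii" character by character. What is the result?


Interleaving "eeee" and "jfii":
  Position 0: 'e' from first, 'j' from second => "ej"
  Position 1: 'e' from first, 'f' from second => "ef"
  Position 2: 'e' from first, 'i' from second => "ei"
  Position 3: 'e' from first, 'i' from second => "ei"
Result: ejefeiei

ejefeiei


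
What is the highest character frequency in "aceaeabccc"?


Input: aceaeabccc
Character counts:
  'a': 3
  'b': 1
  'c': 4
  'e': 2
Maximum frequency: 4

4


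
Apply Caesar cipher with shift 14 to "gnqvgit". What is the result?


Caesar cipher: shift "gnqvgit" by 14
  'g' (pos 6) + 14 = pos 20 = 'u'
  'n' (pos 13) + 14 = pos 1 = 'b'
  'q' (pos 16) + 14 = pos 4 = 'e'
  'v' (pos 21) + 14 = pos 9 = 'j'
  'g' (pos 6) + 14 = pos 20 = 'u'
  'i' (pos 8) + 14 = pos 22 = 'w'
  't' (pos 19) + 14 = pos 7 = 'h'
Result: ubejuwh

ubejuwh


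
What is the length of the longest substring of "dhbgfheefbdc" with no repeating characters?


Input: "dhbgfheefbdc"
Sliding window (track last position of each char):
  Position 0 ('d'): window [0,0] length 1 -- new best
  Position 1 ('h'): window [0,1] length 2 -- new best
  Position 2 ('b'): window [0,2] length 3 -- new best
  Position 3 ('g'): window [0,3] length 4 -- new best
  Position 4 ('f'): window [0,4] length 5 -- new best
  Position 5 ('h'): repeat (last at 1), move window start to 2
  Position 5 ('h'): window [2,5] length 4
  Position 6 ('e'): window [2,6] length 5
  Position 7 ('e'): repeat (last at 6), move window start to 7
  Position 7 ('e'): window [7,7] length 1
  Position 8 ('f'): window [7,8] length 2
  Position 9 ('b'): window [7,9] length 3
  Position 10 ('d'): window [7,10] length 4
  Position 11 ('c'): window [7,11] length 5
Longest substring with no repeats: "dhbgf" with length 5

5


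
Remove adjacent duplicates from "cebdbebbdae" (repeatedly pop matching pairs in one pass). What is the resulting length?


Input: cebdbebbdae
Stack-based adjacent duplicate removal:
  Read 'c': push. Stack: c
  Read 'e': push. Stack: ce
  Read 'b': push. Stack: ceb
  Read 'd': push. Stack: cebd
  Read 'b': push. Stack: cebdb
  Read 'e': push. Stack: cebdbe
  Read 'b': push. Stack: cebdbeb
  Read 'b': matches stack top 'b' => pop. Stack: cebdbe
  Read 'd': push. Stack: cebdbed
  Read 'a': push. Stack: cebdbeda
  Read 'e': push. Stack: cebdbedae
Final stack: "cebdbedae" (length 9)

9


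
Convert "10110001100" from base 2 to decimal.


Input: "10110001100" in base 2
Positional expansion:
  Digit '1' (value 1) x 2^10 = 1024
  Digit '0' (value 0) x 2^9 = 0
  Digit '1' (value 1) x 2^8 = 256
  Digit '1' (value 1) x 2^7 = 128
  Digit '0' (value 0) x 2^6 = 0
  Digit '0' (value 0) x 2^5 = 0
  Digit '0' (value 0) x 2^4 = 0
  Digit '1' (value 1) x 2^3 = 8
  Digit '1' (value 1) x 2^2 = 4
  Digit '0' (value 0) x 2^1 = 0
  Digit '0' (value 0) x 2^0 = 0
Sum = 1420

1420


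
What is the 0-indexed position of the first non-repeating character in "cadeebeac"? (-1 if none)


Input: cadeebeac
Character frequencies:
  'a': 2
  'b': 1
  'c': 2
  'd': 1
  'e': 3
Scanning left to right for freq == 1:
  Position 0 ('c'): freq=2, skip
  Position 1 ('a'): freq=2, skip
  Position 2 ('d'): unique! => answer = 2

2


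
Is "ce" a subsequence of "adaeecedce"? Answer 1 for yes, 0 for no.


Check if "ce" is a subsequence of "adaeecedce"
Greedy scan:
  Position 0 ('a'): no match needed
  Position 1 ('d'): no match needed
  Position 2 ('a'): no match needed
  Position 3 ('e'): no match needed
  Position 4 ('e'): no match needed
  Position 5 ('c'): matches sub[0] = 'c'
  Position 6 ('e'): matches sub[1] = 'e'
  Position 7 ('d'): no match needed
  Position 8 ('c'): no match needed
  Position 9 ('e'): no match needed
All 2 characters matched => is a subsequence

1


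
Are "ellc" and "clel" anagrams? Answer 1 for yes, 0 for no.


Strings: "ellc", "clel"
Sorted first:  cell
Sorted second: cell
Sorted forms match => anagrams

1


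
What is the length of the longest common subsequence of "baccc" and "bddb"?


LCS of "baccc" and "bddb"
DP table:
           b    d    d    b
      0    0    0    0    0
  b   0    1    1    1    1
  a   0    1    1    1    1
  c   0    1    1    1    1
  c   0    1    1    1    1
  c   0    1    1    1    1
LCS length = dp[5][4] = 1

1


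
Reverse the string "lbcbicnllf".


Input: lbcbicnllf
Reading characters right to left:
  Position 9: 'f'
  Position 8: 'l'
  Position 7: 'l'
  Position 6: 'n'
  Position 5: 'c'
  Position 4: 'i'
  Position 3: 'b'
  Position 2: 'c'
  Position 1: 'b'
  Position 0: 'l'
Reversed: fllncibcbl

fllncibcbl


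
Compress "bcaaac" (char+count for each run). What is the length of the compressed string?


Input: bcaaac
Runs:
  'b' x 1 => "b1"
  'c' x 1 => "c1"
  'a' x 3 => "a3"
  'c' x 1 => "c1"
Compressed: "b1c1a3c1"
Compressed length: 8

8


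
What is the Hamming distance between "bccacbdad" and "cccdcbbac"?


Comparing "bccacbdad" and "cccdcbbac" position by position:
  Position 0: 'b' vs 'c' => differ
  Position 1: 'c' vs 'c' => same
  Position 2: 'c' vs 'c' => same
  Position 3: 'a' vs 'd' => differ
  Position 4: 'c' vs 'c' => same
  Position 5: 'b' vs 'b' => same
  Position 6: 'd' vs 'b' => differ
  Position 7: 'a' vs 'a' => same
  Position 8: 'd' vs 'c' => differ
Total differences (Hamming distance): 4

4


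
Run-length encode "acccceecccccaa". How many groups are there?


Input: acccceecccccaa
Scanning for consecutive runs:
  Group 1: 'a' x 1 (positions 0-0)
  Group 2: 'c' x 4 (positions 1-4)
  Group 3: 'e' x 2 (positions 5-6)
  Group 4: 'c' x 5 (positions 7-11)
  Group 5: 'a' x 2 (positions 12-13)
Total groups: 5

5


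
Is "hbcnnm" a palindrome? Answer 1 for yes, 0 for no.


Input: hbcnnm
Reversed: mnncbh
  Compare pos 0 ('h') with pos 5 ('m'): MISMATCH
  Compare pos 1 ('b') with pos 4 ('n'): MISMATCH
  Compare pos 2 ('c') with pos 3 ('n'): MISMATCH
Result: not a palindrome

0


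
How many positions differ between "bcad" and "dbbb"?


Comparing "bcad" and "dbbb" position by position:
  Position 0: 'b' vs 'd' => DIFFER
  Position 1: 'c' vs 'b' => DIFFER
  Position 2: 'a' vs 'b' => DIFFER
  Position 3: 'd' vs 'b' => DIFFER
Positions that differ: 4

4


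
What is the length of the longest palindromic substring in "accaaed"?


Input: "accaaed"
Checking substrings for palindromes:
  [0:4] "acca" (len 4) => palindrome
  [1:3] "cc" (len 2) => palindrome
  [3:5] "aa" (len 2) => palindrome
Longest palindromic substring: "acca" with length 4

4


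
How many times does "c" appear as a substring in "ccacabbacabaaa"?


Searching for "c" in "ccacabbacabaaa"
Scanning each position:
  Position 0: "c" => MATCH
  Position 1: "c" => MATCH
  Position 2: "a" => no
  Position 3: "c" => MATCH
  Position 4: "a" => no
  Position 5: "b" => no
  Position 6: "b" => no
  Position 7: "a" => no
  Position 8: "c" => MATCH
  Position 9: "a" => no
  Position 10: "b" => no
  Position 11: "a" => no
  Position 12: "a" => no
  Position 13: "a" => no
Total occurrences: 4

4


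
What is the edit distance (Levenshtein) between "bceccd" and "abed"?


Computing edit distance: "bceccd" -> "abed"
DP table:
           a    b    e    d
      0    1    2    3    4
  b   1    1    1    2    3
  c   2    2    2    2    3
  e   3    3    3    2    3
  c   4    4    4    3    3
  c   5    5    5    4    4
  d   6    6    6    5    4
Edit distance = dp[6][4] = 4

4


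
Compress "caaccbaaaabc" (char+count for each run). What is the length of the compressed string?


Input: caaccbaaaabc
Runs:
  'c' x 1 => "c1"
  'a' x 2 => "a2"
  'c' x 2 => "c2"
  'b' x 1 => "b1"
  'a' x 4 => "a4"
  'b' x 1 => "b1"
  'c' x 1 => "c1"
Compressed: "c1a2c2b1a4b1c1"
Compressed length: 14

14


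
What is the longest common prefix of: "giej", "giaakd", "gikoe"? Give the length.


Words: giej, giaakd, gikoe
  Position 0: all 'g' => match
  Position 1: all 'i' => match
  Position 2: ('e', 'a', 'k') => mismatch, stop
LCP = "gi" (length 2)

2


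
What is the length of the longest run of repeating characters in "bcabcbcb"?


Input: "bcabcbcb"
Scanning for longest run:
  Position 1 ('c'): new char, reset run to 1
  Position 2 ('a'): new char, reset run to 1
  Position 3 ('b'): new char, reset run to 1
  Position 4 ('c'): new char, reset run to 1
  Position 5 ('b'): new char, reset run to 1
  Position 6 ('c'): new char, reset run to 1
  Position 7 ('b'): new char, reset run to 1
Longest run: 'b' with length 1

1


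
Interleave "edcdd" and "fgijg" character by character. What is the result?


Interleaving "edcdd" and "fgijg":
  Position 0: 'e' from first, 'f' from second => "ef"
  Position 1: 'd' from first, 'g' from second => "dg"
  Position 2: 'c' from first, 'i' from second => "ci"
  Position 3: 'd' from first, 'j' from second => "dj"
  Position 4: 'd' from first, 'g' from second => "dg"
Result: efdgcidjdg

efdgcidjdg


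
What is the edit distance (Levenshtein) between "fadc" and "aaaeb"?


Computing edit distance: "fadc" -> "aaaeb"
DP table:
           a    a    a    e    b
      0    1    2    3    4    5
  f   1    1    2    3    4    5
  a   2    1    1    2    3    4
  d   3    2    2    2    3    4
  c   4    3    3    3    3    4
Edit distance = dp[4][5] = 4

4


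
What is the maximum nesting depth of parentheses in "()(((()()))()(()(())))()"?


Input: "()(((()()))()(()(())))()"
Tracking depth:
  Position 0 '(': depth becomes 1
  Position 1 ')': depth becomes 0
  Position 2 '(': depth becomes 1
  Position 3 '(': depth becomes 2
  Position 4 '(': depth becomes 3
  Position 5 '(': depth becomes 4
  Position 6 ')': depth becomes 3
  Position 7 '(': depth becomes 4
  Position 8 ')': depth becomes 3
  Position 9 ')': depth becomes 2
  Position 10 ')': depth becomes 1
  Position 11 '(': depth becomes 2
  Position 12 ')': depth becomes 1
  Position 13 '(': depth becomes 2
  Position 14 '(': depth becomes 3
  Position 15 ')': depth becomes 2
  Position 16 '(': depth becomes 3
  Position 17 '(': depth becomes 4
  Position 18 ')': depth becomes 3
  Position 19 ')': depth becomes 2
  Position 20 ')': depth becomes 1
  Position 21 ')': depth becomes 0
  Position 22 '(': depth becomes 1
  Position 23 ')': depth becomes 0
Maximum depth reached: 4

4


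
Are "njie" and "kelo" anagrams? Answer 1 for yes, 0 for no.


Strings: "njie", "kelo"
Sorted first:  eijn
Sorted second: eklo
Differ at position 1: 'i' vs 'k' => not anagrams

0


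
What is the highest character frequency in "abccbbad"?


Input: abccbbad
Character counts:
  'a': 2
  'b': 3
  'c': 2
  'd': 1
Maximum frequency: 3

3


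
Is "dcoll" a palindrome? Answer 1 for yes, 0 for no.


Input: dcoll
Reversed: llocd
  Compare pos 0 ('d') with pos 4 ('l'): MISMATCH
  Compare pos 1 ('c') with pos 3 ('l'): MISMATCH
Result: not a palindrome

0


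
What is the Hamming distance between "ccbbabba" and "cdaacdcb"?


Comparing "ccbbabba" and "cdaacdcb" position by position:
  Position 0: 'c' vs 'c' => same
  Position 1: 'c' vs 'd' => differ
  Position 2: 'b' vs 'a' => differ
  Position 3: 'b' vs 'a' => differ
  Position 4: 'a' vs 'c' => differ
  Position 5: 'b' vs 'd' => differ
  Position 6: 'b' vs 'c' => differ
  Position 7: 'a' vs 'b' => differ
Total differences (Hamming distance): 7

7


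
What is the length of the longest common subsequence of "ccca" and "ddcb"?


LCS of "ccca" and "ddcb"
DP table:
           d    d    c    b
      0    0    0    0    0
  c   0    0    0    1    1
  c   0    0    0    1    1
  c   0    0    0    1    1
  a   0    0    0    1    1
LCS length = dp[4][4] = 1

1


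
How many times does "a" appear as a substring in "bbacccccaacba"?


Searching for "a" in "bbacccccaacba"
Scanning each position:
  Position 0: "b" => no
  Position 1: "b" => no
  Position 2: "a" => MATCH
  Position 3: "c" => no
  Position 4: "c" => no
  Position 5: "c" => no
  Position 6: "c" => no
  Position 7: "c" => no
  Position 8: "a" => MATCH
  Position 9: "a" => MATCH
  Position 10: "c" => no
  Position 11: "b" => no
  Position 12: "a" => MATCH
Total occurrences: 4

4


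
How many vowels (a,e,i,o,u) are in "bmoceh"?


Input: bmoceh
Checking each character:
  'b' at position 0: consonant
  'm' at position 1: consonant
  'o' at position 2: vowel (running total: 1)
  'c' at position 3: consonant
  'e' at position 4: vowel (running total: 2)
  'h' at position 5: consonant
Total vowels: 2

2


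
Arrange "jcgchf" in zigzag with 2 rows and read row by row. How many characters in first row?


Zigzag "jcgchf" into 2 rows:
Placing characters:
  'j' => row 0
  'c' => row 1
  'g' => row 0
  'c' => row 1
  'h' => row 0
  'f' => row 1
Rows:
  Row 0: "jgh"
  Row 1: "ccf"
First row length: 3

3


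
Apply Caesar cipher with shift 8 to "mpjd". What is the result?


Caesar cipher: shift "mpjd" by 8
  'm' (pos 12) + 8 = pos 20 = 'u'
  'p' (pos 15) + 8 = pos 23 = 'x'
  'j' (pos 9) + 8 = pos 17 = 'r'
  'd' (pos 3) + 8 = pos 11 = 'l'
Result: uxrl

uxrl


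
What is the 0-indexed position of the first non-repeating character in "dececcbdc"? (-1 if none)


Input: dececcbdc
Character frequencies:
  'b': 1
  'c': 4
  'd': 2
  'e': 2
Scanning left to right for freq == 1:
  Position 0 ('d'): freq=2, skip
  Position 1 ('e'): freq=2, skip
  Position 2 ('c'): freq=4, skip
  Position 3 ('e'): freq=2, skip
  Position 4 ('c'): freq=4, skip
  Position 5 ('c'): freq=4, skip
  Position 6 ('b'): unique! => answer = 6

6


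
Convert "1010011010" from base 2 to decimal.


Input: "1010011010" in base 2
Positional expansion:
  Digit '1' (value 1) x 2^9 = 512
  Digit '0' (value 0) x 2^8 = 0
  Digit '1' (value 1) x 2^7 = 128
  Digit '0' (value 0) x 2^6 = 0
  Digit '0' (value 0) x 2^5 = 0
  Digit '1' (value 1) x 2^4 = 16
  Digit '1' (value 1) x 2^3 = 8
  Digit '0' (value 0) x 2^2 = 0
  Digit '1' (value 1) x 2^1 = 2
  Digit '0' (value 0) x 2^0 = 0
Sum = 666

666


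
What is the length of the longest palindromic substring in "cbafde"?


Input: "cbafde"
Checking substrings for palindromes:
  No multi-char palindromic substrings found
Longest palindromic substring: "c" with length 1

1


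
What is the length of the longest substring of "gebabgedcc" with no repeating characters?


Input: "gebabgedcc"
Sliding window (track last position of each char):
  Position 0 ('g'): window [0,0] length 1 -- new best
  Position 1 ('e'): window [0,1] length 2 -- new best
  Position 2 ('b'): window [0,2] length 3 -- new best
  Position 3 ('a'): window [0,3] length 4 -- new best
  Position 4 ('b'): repeat (last at 2), move window start to 3
  Position 4 ('b'): window [3,4] length 2
  Position 5 ('g'): window [3,5] length 3
  Position 6 ('e'): window [3,6] length 4
  Position 7 ('d'): window [3,7] length 5 -- new best
  Position 8 ('c'): window [3,8] length 6 -- new best
  Position 9 ('c'): repeat (last at 8), move window start to 9
  Position 9 ('c'): window [9,9] length 1
Longest substring with no repeats: "abgedc" with length 6

6


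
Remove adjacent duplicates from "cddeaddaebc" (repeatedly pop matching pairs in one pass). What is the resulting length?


Input: cddeaddaebc
Stack-based adjacent duplicate removal:
  Read 'c': push. Stack: c
  Read 'd': push. Stack: cd
  Read 'd': matches stack top 'd' => pop. Stack: c
  Read 'e': push. Stack: ce
  Read 'a': push. Stack: cea
  Read 'd': push. Stack: cead
  Read 'd': matches stack top 'd' => pop. Stack: cea
  Read 'a': matches stack top 'a' => pop. Stack: ce
  Read 'e': matches stack top 'e' => pop. Stack: c
  Read 'b': push. Stack: cb
  Read 'c': push. Stack: cbc
Final stack: "cbc" (length 3)

3


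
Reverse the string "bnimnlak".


Input: bnimnlak
Reading characters right to left:
  Position 7: 'k'
  Position 6: 'a'
  Position 5: 'l'
  Position 4: 'n'
  Position 3: 'm'
  Position 2: 'i'
  Position 1: 'n'
  Position 0: 'b'
Reversed: kalnminb

kalnminb


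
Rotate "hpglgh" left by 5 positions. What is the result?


Input: "hpglgh", rotate left by 5
First 5 characters: "hpglg"
Remaining characters: "h"
Concatenate remaining + first: "h" + "hpglg" = "hhpglg"

hhpglg


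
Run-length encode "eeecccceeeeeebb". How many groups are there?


Input: eeecccceeeeeebb
Scanning for consecutive runs:
  Group 1: 'e' x 3 (positions 0-2)
  Group 2: 'c' x 4 (positions 3-6)
  Group 3: 'e' x 6 (positions 7-12)
  Group 4: 'b' x 2 (positions 13-14)
Total groups: 4

4


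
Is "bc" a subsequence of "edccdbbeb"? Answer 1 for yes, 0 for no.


Check if "bc" is a subsequence of "edccdbbeb"
Greedy scan:
  Position 0 ('e'): no match needed
  Position 1 ('d'): no match needed
  Position 2 ('c'): no match needed
  Position 3 ('c'): no match needed
  Position 4 ('d'): no match needed
  Position 5 ('b'): matches sub[0] = 'b'
  Position 6 ('b'): no match needed
  Position 7 ('e'): no match needed
  Position 8 ('b'): no match needed
Only matched 1/2 characters => not a subsequence

0


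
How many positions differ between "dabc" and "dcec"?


Comparing "dabc" and "dcec" position by position:
  Position 0: 'd' vs 'd' => same
  Position 1: 'a' vs 'c' => DIFFER
  Position 2: 'b' vs 'e' => DIFFER
  Position 3: 'c' vs 'c' => same
Positions that differ: 2

2


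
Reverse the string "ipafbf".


Input: ipafbf
Reading characters right to left:
  Position 5: 'f'
  Position 4: 'b'
  Position 3: 'f'
  Position 2: 'a'
  Position 1: 'p'
  Position 0: 'i'
Reversed: fbfapi

fbfapi


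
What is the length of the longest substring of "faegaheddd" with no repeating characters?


Input: "faegaheddd"
Sliding window (track last position of each char):
  Position 0 ('f'): window [0,0] length 1 -- new best
  Position 1 ('a'): window [0,1] length 2 -- new best
  Position 2 ('e'): window [0,2] length 3 -- new best
  Position 3 ('g'): window [0,3] length 4 -- new best
  Position 4 ('a'): repeat (last at 1), move window start to 2
  Position 4 ('a'): window [2,4] length 3
  Position 5 ('h'): window [2,5] length 4
  Position 6 ('e'): repeat (last at 2), move window start to 3
  Position 6 ('e'): window [3,6] length 4
  Position 7 ('d'): window [3,7] length 5 -- new best
  Position 8 ('d'): repeat (last at 7), move window start to 8
  Position 8 ('d'): window [8,8] length 1
  Position 9 ('d'): repeat (last at 8), move window start to 9
  Position 9 ('d'): window [9,9] length 1
Longest substring with no repeats: "gahed" with length 5

5


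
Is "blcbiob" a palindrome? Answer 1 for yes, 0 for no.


Input: blcbiob
Reversed: boibclb
  Compare pos 0 ('b') with pos 6 ('b'): match
  Compare pos 1 ('l') with pos 5 ('o'): MISMATCH
  Compare pos 2 ('c') with pos 4 ('i'): MISMATCH
Result: not a palindrome

0


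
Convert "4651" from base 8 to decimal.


Input: "4651" in base 8
Positional expansion:
  Digit '4' (value 4) x 8^3 = 2048
  Digit '6' (value 6) x 8^2 = 384
  Digit '5' (value 5) x 8^1 = 40
  Digit '1' (value 1) x 8^0 = 1
Sum = 2473

2473


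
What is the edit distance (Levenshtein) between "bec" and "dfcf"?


Computing edit distance: "bec" -> "dfcf"
DP table:
           d    f    c    f
      0    1    2    3    4
  b   1    1    2    3    4
  e   2    2    2    3    4
  c   3    3    3    2    3
Edit distance = dp[3][4] = 3

3


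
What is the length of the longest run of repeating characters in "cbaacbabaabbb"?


Input: "cbaacbabaabbb"
Scanning for longest run:
  Position 1 ('b'): new char, reset run to 1
  Position 2 ('a'): new char, reset run to 1
  Position 3 ('a'): continues run of 'a', length=2
  Position 4 ('c'): new char, reset run to 1
  Position 5 ('b'): new char, reset run to 1
  Position 6 ('a'): new char, reset run to 1
  Position 7 ('b'): new char, reset run to 1
  Position 8 ('a'): new char, reset run to 1
  Position 9 ('a'): continues run of 'a', length=2
  Position 10 ('b'): new char, reset run to 1
  Position 11 ('b'): continues run of 'b', length=2
  Position 12 ('b'): continues run of 'b', length=3
Longest run: 'b' with length 3

3


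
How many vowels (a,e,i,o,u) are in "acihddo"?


Input: acihddo
Checking each character:
  'a' at position 0: vowel (running total: 1)
  'c' at position 1: consonant
  'i' at position 2: vowel (running total: 2)
  'h' at position 3: consonant
  'd' at position 4: consonant
  'd' at position 5: consonant
  'o' at position 6: vowel (running total: 3)
Total vowels: 3

3


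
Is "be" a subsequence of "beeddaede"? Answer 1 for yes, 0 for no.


Check if "be" is a subsequence of "beeddaede"
Greedy scan:
  Position 0 ('b'): matches sub[0] = 'b'
  Position 1 ('e'): matches sub[1] = 'e'
  Position 2 ('e'): no match needed
  Position 3 ('d'): no match needed
  Position 4 ('d'): no match needed
  Position 5 ('a'): no match needed
  Position 6 ('e'): no match needed
  Position 7 ('d'): no match needed
  Position 8 ('e'): no match needed
All 2 characters matched => is a subsequence

1


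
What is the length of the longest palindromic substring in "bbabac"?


Input: "bbabac"
Checking substrings for palindromes:
  [1:4] "bab" (len 3) => palindrome
  [2:5] "aba" (len 3) => palindrome
  [0:2] "bb" (len 2) => palindrome
Longest palindromic substring: "bab" with length 3

3


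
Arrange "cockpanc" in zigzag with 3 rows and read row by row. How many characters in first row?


Zigzag "cockpanc" into 3 rows:
Placing characters:
  'c' => row 0
  'o' => row 1
  'c' => row 2
  'k' => row 1
  'p' => row 0
  'a' => row 1
  'n' => row 2
  'c' => row 1
Rows:
  Row 0: "cp"
  Row 1: "okac"
  Row 2: "cn"
First row length: 2

2


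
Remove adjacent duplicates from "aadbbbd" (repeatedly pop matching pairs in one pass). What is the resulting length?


Input: aadbbbd
Stack-based adjacent duplicate removal:
  Read 'a': push. Stack: a
  Read 'a': matches stack top 'a' => pop. Stack: (empty)
  Read 'd': push. Stack: d
  Read 'b': push. Stack: db
  Read 'b': matches stack top 'b' => pop. Stack: d
  Read 'b': push. Stack: db
  Read 'd': push. Stack: dbd
Final stack: "dbd" (length 3)

3


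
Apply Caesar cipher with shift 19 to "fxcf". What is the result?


Caesar cipher: shift "fxcf" by 19
  'f' (pos 5) + 19 = pos 24 = 'y'
  'x' (pos 23) + 19 = pos 16 = 'q'
  'c' (pos 2) + 19 = pos 21 = 'v'
  'f' (pos 5) + 19 = pos 24 = 'y'
Result: yqvy

yqvy


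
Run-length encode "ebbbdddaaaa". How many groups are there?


Input: ebbbdddaaaa
Scanning for consecutive runs:
  Group 1: 'e' x 1 (positions 0-0)
  Group 2: 'b' x 3 (positions 1-3)
  Group 3: 'd' x 3 (positions 4-6)
  Group 4: 'a' x 4 (positions 7-10)
Total groups: 4

4


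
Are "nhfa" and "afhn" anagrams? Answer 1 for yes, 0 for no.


Strings: "nhfa", "afhn"
Sorted first:  afhn
Sorted second: afhn
Sorted forms match => anagrams

1


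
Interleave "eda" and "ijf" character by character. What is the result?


Interleaving "eda" and "ijf":
  Position 0: 'e' from first, 'i' from second => "ei"
  Position 1: 'd' from first, 'j' from second => "dj"
  Position 2: 'a' from first, 'f' from second => "af"
Result: eidjaf

eidjaf
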